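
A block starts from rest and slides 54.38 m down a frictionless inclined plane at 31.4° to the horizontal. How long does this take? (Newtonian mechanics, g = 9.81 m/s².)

a = g sin(θ) = 9.81 × sin(31.4°) = 5.1111 m/s²
t = √(2d/a) = √(2 × 54.38 / 5.1111) = 4.61 s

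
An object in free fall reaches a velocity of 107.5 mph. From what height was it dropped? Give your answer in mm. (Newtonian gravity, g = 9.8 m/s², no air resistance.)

v = 107.5 mph × 0.44704 = 48.0568 m/s
h = v² / (2g) = 48.0568² / (2 × 9.8) = 117.829 m
h = 117.829 m / 0.001 = 117800 mm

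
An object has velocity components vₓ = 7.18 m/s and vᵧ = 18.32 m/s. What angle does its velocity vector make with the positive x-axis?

θ = arctan(vᵧ/vₓ) = arctan(18.32/7.18) = 68.6°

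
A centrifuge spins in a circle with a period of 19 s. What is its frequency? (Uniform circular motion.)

f = 1/T = 1/19 = 0.0526 Hz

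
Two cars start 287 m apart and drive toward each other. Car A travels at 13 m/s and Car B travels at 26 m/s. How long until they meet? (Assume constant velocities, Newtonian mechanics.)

Combined speed: v_combined = 13 + 26 = 39 m/s
Time to meet: t = d/v_combined = 287/39 = 7.36 s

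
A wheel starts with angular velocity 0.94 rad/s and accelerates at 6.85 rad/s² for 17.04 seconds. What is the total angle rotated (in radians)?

θ = ω₀t + ½αt² = 0.94×17.04 + ½×6.85×17.04² = 1010.51 rad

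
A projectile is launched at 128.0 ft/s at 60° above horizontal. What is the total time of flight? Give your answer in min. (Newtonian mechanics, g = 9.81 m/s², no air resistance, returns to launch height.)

v₀ = 128.0 ft/s × 0.3048 = 39.0144 m/s
T = 2 × v₀ × sin(θ) / g = 2 × 39.0144 × sin(60°) / 9.81 = 2 × 39.0144 × 0.866025 / 9.81 = 6.88837 s
T = 6.88837 s / 60.0 = 0.1148 min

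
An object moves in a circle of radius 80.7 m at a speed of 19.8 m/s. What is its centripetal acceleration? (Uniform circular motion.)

a_c = v²/r = 19.8²/80.7 = 392.04/80.7 = 4.86 m/s²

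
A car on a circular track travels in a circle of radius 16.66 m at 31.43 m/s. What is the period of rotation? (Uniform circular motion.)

T = 2πr/v = 2π×16.66/31.43 = 3.33 s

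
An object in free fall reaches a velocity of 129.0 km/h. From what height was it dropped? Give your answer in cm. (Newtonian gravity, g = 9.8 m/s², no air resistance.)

v = 129.0 km/h × 0.2777777777777778 = 35.8333 m/s
h = v² / (2g) = 35.8333² / (2 × 9.8) = 65.5115 m
h = 65.5115 m / 0.01 = 6551 cm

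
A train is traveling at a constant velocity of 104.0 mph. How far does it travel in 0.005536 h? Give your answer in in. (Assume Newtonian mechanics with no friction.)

v = 104.0 mph × 0.44704 = 46.4922 m/s
t = 0.005536 h × 3600.0 = 19.9296 s
d = v × t = 46.4922 × 19.9296 = 926.571 m
d = 926.571 m / 0.0254 = 36480 in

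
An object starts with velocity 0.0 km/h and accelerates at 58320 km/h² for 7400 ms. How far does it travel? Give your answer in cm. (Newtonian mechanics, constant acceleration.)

v₀ = 0.0 km/h × 0.2777777777777778 = 0.0 m/s
a = 58320 km/h² × 7.716049382716049e-05 = 4.5 m/s²
t = 7400 ms × 0.001 = 7.4 s
d = v₀ × t + ½ × a × t² = 0.0 × 7.4 + 0.5 × 4.5 × 7.4² = 123.21 m
d = 123.21 m / 0.01 = 12320 cm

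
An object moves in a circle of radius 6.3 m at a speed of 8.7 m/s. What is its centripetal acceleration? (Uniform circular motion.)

a_c = v²/r = 8.7²/6.3 = 75.69/6.3 = 12.01 m/s²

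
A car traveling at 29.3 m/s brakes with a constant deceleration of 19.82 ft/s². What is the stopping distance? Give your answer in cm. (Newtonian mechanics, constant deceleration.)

a = 19.82 ft/s² × 0.3048 = 6.04114 m/s²
d = v₀² / (2a) = 29.3² / (2 × 6.04114) = 858.49 / 12.0823 = 71.0535 m
d = 71.0535 m / 0.01 = 7105 cm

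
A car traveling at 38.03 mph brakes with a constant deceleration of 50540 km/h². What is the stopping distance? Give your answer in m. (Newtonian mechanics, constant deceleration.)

v₀ = 38.03 mph × 0.44704 = 17.0009 m/s
a = 50540 km/h² × 7.716049382716049e-05 = 3.89969 m/s²
d = v₀² / (2a) = 17.0009² / (2 × 3.89969) = 289.031 / 7.79938 = 37.06 m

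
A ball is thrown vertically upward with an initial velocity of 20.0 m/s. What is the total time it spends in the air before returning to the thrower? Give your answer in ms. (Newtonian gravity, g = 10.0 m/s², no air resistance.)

t_total = 2 × v₀ / g = 2 × 20.0 / 10.0 = 4.0 s
t_total = 4.0 s / 0.001 = 4000 ms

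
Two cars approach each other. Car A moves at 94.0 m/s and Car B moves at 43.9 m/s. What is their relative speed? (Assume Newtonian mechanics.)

v_rel = v_A + v_B = 94.0 + 43.9 = 137.9 m/s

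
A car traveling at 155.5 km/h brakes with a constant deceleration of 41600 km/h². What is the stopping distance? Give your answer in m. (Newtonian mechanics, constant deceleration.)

v₀ = 155.5 km/h × 0.2777777777777778 = 43.1944 m/s
a = 41600 km/h² × 7.716049382716049e-05 = 3.20988 m/s²
d = v₀² / (2a) = 43.1944² / (2 × 3.20988) = 1865.76 / 6.41976 = 290.6 m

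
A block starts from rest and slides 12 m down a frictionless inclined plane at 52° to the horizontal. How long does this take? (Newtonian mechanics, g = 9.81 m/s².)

a = g sin(θ) = 9.81 × sin(52°) = 7.7304 m/s²
t = √(2d/a) = √(2 × 12 / 7.7304) = 1.76 s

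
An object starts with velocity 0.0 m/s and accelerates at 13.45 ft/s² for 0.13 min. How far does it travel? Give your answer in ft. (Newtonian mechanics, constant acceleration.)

a = 13.45 ft/s² × 0.3048 = 4.09956 m/s²
t = 0.13 min × 60.0 = 7.8 s
d = v₀ × t + ½ × a × t² = 0.0 × 7.8 + 0.5 × 4.09956 × 7.8² = 124.7086 m
d = 124.7086 m / 0.3048 = 409.1 ft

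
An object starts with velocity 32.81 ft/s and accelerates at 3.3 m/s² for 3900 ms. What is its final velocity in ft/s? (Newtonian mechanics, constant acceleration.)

v₀ = 32.81 ft/s × 0.3048 = 10.0005 m/s
t = 3900 ms × 0.001 = 3.9 s
v = v₀ + a × t = 10.0005 + 3.3 × 3.9 = 22.8705 m/s
v = 22.8705 m/s / 0.3048 = 75.03 ft/s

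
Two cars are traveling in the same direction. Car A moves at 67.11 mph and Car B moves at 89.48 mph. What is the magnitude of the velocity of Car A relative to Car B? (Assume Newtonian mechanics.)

v_rel = |v_A - v_B| = |67.11 - 89.48| = 22.37 mph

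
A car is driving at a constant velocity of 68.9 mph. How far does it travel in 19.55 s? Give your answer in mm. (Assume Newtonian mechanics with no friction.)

v = 68.9 mph × 0.44704 = 30.8011 m/s
d = v × t = 30.8011 × 19.55 = 602.162 m
d = 602.162 m / 0.001 = 602200 mm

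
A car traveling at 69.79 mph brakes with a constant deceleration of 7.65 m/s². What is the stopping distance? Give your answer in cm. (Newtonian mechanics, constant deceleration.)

v₀ = 69.79 mph × 0.44704 = 31.1989 m/s
d = v₀² / (2a) = 31.1989² / (2 × 7.65) = 973.371 / 15.3 = 63.619 m
d = 63.619 m / 0.01 = 6362 cm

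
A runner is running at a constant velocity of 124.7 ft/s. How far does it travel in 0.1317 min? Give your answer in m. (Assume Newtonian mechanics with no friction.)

v = 124.7 ft/s × 0.3048 = 38.0086 m/s
t = 0.1317 min × 60.0 = 7.902 s
d = v × t = 38.0086 × 7.902 = 300.3 m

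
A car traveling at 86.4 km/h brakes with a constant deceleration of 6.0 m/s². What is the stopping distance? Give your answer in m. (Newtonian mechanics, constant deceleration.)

v₀ = 86.4 km/h × 0.2777777777777778 = 24.0 m/s
d = v₀² / (2a) = 24.0² / (2 × 6.0) = 576.0 / 12.0 = 48.0 m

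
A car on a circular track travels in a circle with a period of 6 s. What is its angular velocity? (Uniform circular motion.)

ω = 2π/T = 2π/6 = 1.0472 rad/s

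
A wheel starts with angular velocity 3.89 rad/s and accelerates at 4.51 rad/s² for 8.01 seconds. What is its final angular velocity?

ω = ω₀ + αt = 3.89 + 4.51 × 8.01 = 40.02 rad/s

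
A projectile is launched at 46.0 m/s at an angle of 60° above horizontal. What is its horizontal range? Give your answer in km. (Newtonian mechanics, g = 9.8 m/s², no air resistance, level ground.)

R = v₀² × sin(2θ) / g = 46.0² × sin(2 × 60°) / 9.8 = 2116.0 × 0.866025 / 9.8 = 186.991 m
R = 186.991 m / 1000.0 = 0.187 km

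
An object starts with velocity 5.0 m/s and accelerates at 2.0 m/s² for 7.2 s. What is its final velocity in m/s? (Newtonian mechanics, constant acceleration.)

v = v₀ + a × t = 5.0 + 2.0 × 7.2 = 19.4 m/s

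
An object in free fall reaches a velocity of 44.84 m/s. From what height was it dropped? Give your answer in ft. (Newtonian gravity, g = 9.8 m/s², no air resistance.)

h = v² / (2g) = 44.84² / (2 × 9.8) = 102.583 m
h = 102.583 m / 0.3048 = 336.6 ft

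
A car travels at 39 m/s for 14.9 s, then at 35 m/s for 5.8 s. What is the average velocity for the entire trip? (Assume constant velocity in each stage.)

d₁ = v₁t₁ = 39 × 14.9 = 581.1 m
d₂ = v₂t₂ = 35 × 5.8 = 203.0 m
d_total = 784.1 m, t_total = 20.7 s
v_avg = d_total/t_total = 784.1/20.7 = 37.88 m/s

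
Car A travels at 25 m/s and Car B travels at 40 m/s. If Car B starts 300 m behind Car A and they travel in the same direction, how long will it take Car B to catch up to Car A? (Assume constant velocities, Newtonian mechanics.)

Relative speed: v_rel = 40 - 25 = 15 m/s
Time to catch: t = d₀/v_rel = 300/15 = 20.0 s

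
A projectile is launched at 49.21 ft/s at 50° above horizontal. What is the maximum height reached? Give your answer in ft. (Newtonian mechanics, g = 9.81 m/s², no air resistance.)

v₀ = 49.21 ft/s × 0.3048 = 14.9992 m/s
H = v₀² × sin²(θ) / (2g) = 14.9992² × sin(50°)² / (2 × 9.81) = 224.976 × 0.586824 / 19.62 = 6.72892 m
H = 6.72892 m / 0.3048 = 22.08 ft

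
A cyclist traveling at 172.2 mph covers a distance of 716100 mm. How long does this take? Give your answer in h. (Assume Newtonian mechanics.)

d = 716100 mm × 0.001 = 716.1 m
v = 172.2 mph × 0.44704 = 76.9803 m/s
t = d / v = 716.1 / 76.9803 = 9.30238 s
t = 9.30238 s / 3600.0 = 0.002584 h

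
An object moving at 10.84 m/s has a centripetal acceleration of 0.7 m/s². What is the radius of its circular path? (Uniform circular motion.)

r = v²/a_c = 10.84²/0.7 = 167.87 m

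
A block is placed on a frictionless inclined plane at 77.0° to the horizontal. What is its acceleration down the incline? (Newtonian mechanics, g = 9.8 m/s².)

a = g sin(θ) = 9.8 × sin(77.0°) = 9.8 × 0.9744 = 9.55 m/s²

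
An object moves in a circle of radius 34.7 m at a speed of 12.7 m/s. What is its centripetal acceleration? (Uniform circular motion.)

a_c = v²/r = 12.7²/34.7 = 161.29/34.7 = 4.65 m/s²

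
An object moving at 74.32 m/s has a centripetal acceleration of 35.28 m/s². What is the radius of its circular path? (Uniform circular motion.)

r = v²/a_c = 74.32²/35.28 = 156.56 m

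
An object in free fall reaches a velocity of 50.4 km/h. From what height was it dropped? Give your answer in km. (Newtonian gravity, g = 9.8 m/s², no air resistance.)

v = 50.4 km/h × 0.2777777777777778 = 14.0 m/s
h = v² / (2g) = 14.0² / (2 × 9.8) = 10.0 m
h = 10.0 m / 1000.0 = 0.01 km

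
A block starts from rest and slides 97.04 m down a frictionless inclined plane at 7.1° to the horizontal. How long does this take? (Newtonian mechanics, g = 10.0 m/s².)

a = g sin(θ) = 10.0 × sin(7.1°) = 1.236 m/s²
t = √(2d/a) = √(2 × 97.04 / 1.236) = 12.53 s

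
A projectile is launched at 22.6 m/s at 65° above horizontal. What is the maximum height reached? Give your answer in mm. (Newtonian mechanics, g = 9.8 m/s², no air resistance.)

H = v₀² × sin²(θ) / (2g) = 22.6² × sin(65°)² / (2 × 9.8) = 510.76 × 0.821394 / 19.6 = 21.4049 m
H = 21.4049 m / 0.001 = 21400 mm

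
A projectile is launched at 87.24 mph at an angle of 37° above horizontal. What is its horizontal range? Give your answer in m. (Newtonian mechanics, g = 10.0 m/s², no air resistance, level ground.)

v₀ = 87.24 mph × 0.44704 = 38.9998 m/s
R = v₀² × sin(2θ) / g = 38.9998² × sin(2 × 37°) / 10.0 = 1520.98 × 0.961262 / 10.0 = 146.2 m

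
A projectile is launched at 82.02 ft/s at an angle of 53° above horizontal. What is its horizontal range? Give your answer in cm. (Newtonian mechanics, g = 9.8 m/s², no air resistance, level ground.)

v₀ = 82.02 ft/s × 0.3048 = 24.9997 m/s
R = v₀² × sin(2θ) / g = 24.9997² × sin(2 × 53°) / 9.8 = 624.985 × 0.961262 / 9.8 = 61.3035 m
R = 61.3035 m / 0.01 = 6130 cm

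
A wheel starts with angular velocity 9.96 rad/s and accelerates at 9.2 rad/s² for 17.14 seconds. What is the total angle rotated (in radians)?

θ = ω₀t + ½αt² = 9.96×17.14 + ½×9.2×17.14² = 1522.1 rad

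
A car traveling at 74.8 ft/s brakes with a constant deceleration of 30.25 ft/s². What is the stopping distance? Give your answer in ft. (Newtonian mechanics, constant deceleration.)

v₀ = 74.8 ft/s × 0.3048 = 22.799 m/s
a = 30.25 ft/s² × 0.3048 = 9.2202 m/s²
d = v₀² / (2a) = 22.799² / (2 × 9.2202) = 519.794 / 18.4404 = 28.1878 m
d = 28.1878 m / 0.3048 = 92.48 ft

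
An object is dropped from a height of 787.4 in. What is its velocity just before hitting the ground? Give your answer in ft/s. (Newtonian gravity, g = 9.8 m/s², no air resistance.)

h = 787.4 in × 0.0254 = 20.0 m
v = √(2gh) = √(2 × 9.8 × 20.0) = 19.799 m/s
v = 19.799 m/s / 0.3048 = 64.96 ft/s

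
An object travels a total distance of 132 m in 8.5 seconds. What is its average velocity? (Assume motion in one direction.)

v_avg = Δd / Δt = 132 / 8.5 = 15.53 m/s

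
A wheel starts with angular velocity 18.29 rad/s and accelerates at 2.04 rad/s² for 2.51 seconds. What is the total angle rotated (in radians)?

θ = ω₀t + ½αt² = 18.29×2.51 + ½×2.04×2.51² = 52.33 rad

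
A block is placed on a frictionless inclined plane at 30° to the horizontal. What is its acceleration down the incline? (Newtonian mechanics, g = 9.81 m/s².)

a = g sin(θ) = 9.81 × sin(30°) = 9.81 × 0.5 = 4.91 m/s²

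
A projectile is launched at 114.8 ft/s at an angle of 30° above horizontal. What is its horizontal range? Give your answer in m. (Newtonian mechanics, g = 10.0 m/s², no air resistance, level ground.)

v₀ = 114.8 ft/s × 0.3048 = 34.991 m/s
R = v₀² × sin(2θ) / g = 34.991² × sin(2 × 30°) / 10.0 = 1224.37 × 0.866025 / 10.0 = 106.0 m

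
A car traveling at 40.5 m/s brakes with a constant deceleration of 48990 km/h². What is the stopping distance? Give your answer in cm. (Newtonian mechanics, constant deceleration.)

a = 48990 km/h² × 7.716049382716049e-05 = 3.78009 m/s²
d = v₀² / (2a) = 40.5² / (2 × 3.78009) = 1640.25 / 7.56018 = 216.959 m
d = 216.959 m / 0.01 = 21700 cm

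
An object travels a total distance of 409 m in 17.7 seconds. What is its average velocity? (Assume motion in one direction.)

v_avg = Δd / Δt = 409 / 17.7 = 23.11 m/s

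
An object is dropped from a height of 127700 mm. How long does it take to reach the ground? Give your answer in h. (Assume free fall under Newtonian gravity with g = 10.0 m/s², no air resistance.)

h = 127700 mm × 0.001 = 127.7 m
t = √(2h/g) = √(2 × 127.7 / 10.0) = 5.05371 s
t = 5.05371 s / 3600.0 = 0.001404 h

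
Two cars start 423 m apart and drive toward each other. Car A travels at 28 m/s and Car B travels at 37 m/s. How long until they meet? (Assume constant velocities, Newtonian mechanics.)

Combined speed: v_combined = 28 + 37 = 65 m/s
Time to meet: t = d/v_combined = 423/65 = 6.51 s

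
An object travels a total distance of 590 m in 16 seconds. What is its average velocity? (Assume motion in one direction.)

v_avg = Δd / Δt = 590 / 16 = 36.88 m/s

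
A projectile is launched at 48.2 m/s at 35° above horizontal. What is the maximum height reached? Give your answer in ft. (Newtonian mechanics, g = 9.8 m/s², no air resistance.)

H = v₀² × sin²(θ) / (2g) = 48.2² × sin(35°)² / (2 × 9.8) = 2323.24 × 0.32899 / 19.6 = 38.9961 m
H = 38.9961 m / 0.3048 = 127.9 ft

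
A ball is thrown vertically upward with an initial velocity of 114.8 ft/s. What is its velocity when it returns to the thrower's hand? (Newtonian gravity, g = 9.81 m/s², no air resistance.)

By conservation of energy (no air resistance), the ball returns to the throw height with the same speed as launch, but directed downward.
|v_ground| = v₀ = 114.8 ft/s
v_ground = 114.8 ft/s (downward)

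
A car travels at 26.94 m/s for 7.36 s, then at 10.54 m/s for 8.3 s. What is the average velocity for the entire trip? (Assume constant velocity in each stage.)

d₁ = v₁t₁ = 26.94 × 7.36 = 198.2784 m
d₂ = v₂t₂ = 10.54 × 8.3 = 87.482 m
d_total = 285.7604 m, t_total = 15.66 s
v_avg = d_total/t_total = 285.7604/15.66 = 18.25 m/s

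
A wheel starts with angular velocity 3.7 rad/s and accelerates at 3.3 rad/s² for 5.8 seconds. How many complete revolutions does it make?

θ = ω₀t + ½αt² = 3.7×5.8 + ½×3.3×5.8² = 76.966 rad
Total revolutions = θ/(2π) = 76.966/(2π) = 12.25
Complete revolutions = ⌊12.25⌋ = 12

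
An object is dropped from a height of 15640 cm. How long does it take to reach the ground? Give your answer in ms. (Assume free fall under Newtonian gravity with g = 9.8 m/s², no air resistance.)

h = 15640 cm × 0.01 = 156.4 m
t = √(2h/g) = √(2 × 156.4 / 9.8) = 5.64963 s
t = 5.64963 s / 0.001 = 5650 ms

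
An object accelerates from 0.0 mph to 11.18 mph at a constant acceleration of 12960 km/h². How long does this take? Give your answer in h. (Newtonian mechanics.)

v₀ = 0.0 mph × 0.44704 = 0.0 m/s
v = 11.18 mph × 0.44704 = 4.99791 m/s
a = 12960 km/h² × 7.716049382716049e-05 = 1.0 m/s²
t = (v - v₀) / a = (4.99791 - 0.0) / 1.0 = 4.99791 s
t = 4.99791 s / 3600.0 = 0.001388 h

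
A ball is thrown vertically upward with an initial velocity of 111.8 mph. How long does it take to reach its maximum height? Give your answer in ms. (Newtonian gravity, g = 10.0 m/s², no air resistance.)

v₀ = 111.8 mph × 0.44704 = 49.9791 m/s
t_up = v₀ / g = 49.9791 / 10.0 = 4.99791 s
t_up = 4.99791 s / 0.001 = 4998 ms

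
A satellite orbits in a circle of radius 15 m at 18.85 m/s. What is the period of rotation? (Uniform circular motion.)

T = 2πr/v = 2π×15/18.85 = 5.0 s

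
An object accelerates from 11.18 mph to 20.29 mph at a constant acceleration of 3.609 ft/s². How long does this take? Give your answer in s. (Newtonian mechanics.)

v₀ = 11.18 mph × 0.44704 = 4.99791 m/s
v = 20.29 mph × 0.44704 = 9.07044 m/s
a = 3.609 ft/s² × 0.3048 = 1.10002 m/s²
t = (v - v₀) / a = (9.07044 - 4.99791) / 1.10002 = 3.702 s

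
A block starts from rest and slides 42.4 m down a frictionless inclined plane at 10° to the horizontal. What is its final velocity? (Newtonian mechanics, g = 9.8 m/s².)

a = g sin(θ) = 9.8 × sin(10°) = 1.7018 m/s²
v = √(2ad) = √(2 × 1.7018 × 42.4) = 12.01 m/s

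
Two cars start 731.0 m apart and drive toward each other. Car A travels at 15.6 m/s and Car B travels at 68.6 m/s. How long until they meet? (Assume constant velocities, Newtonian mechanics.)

Combined speed: v_combined = 15.6 + 68.6 = 84.2 m/s
Time to meet: t = d/v_combined = 731.0/84.2 = 8.68 s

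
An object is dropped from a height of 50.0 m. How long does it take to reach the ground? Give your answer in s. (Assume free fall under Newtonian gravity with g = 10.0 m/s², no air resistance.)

t = √(2h/g) = √(2 × 50.0 / 10.0) = 3.162 s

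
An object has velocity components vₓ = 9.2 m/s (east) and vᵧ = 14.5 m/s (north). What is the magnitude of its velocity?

|v| = √(vₓ² + vᵧ²) = √(9.2² + 14.5²) = √(294.89) = 17.17 m/s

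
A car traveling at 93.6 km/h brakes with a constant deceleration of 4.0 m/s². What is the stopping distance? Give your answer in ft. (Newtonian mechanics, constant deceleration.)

v₀ = 93.6 km/h × 0.2777777777777778 = 26.0 m/s
d = v₀² / (2a) = 26.0² / (2 × 4.0) = 676.0 / 8.0 = 84.5 m
d = 84.5 m / 0.3048 = 277.2 ft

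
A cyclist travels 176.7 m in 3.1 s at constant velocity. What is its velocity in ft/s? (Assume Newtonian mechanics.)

v = d / t = 176.7 / 3.1 = 57.0 m/s
v = 57.0 m/s / 0.3048 = 187.0 ft/s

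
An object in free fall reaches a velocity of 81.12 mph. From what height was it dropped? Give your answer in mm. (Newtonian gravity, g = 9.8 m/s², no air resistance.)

v = 81.12 mph × 0.44704 = 36.2639 m/s
h = v² / (2g) = 36.2639² / (2 × 9.8) = 67.0954 m
h = 67.0954 m / 0.001 = 67100 mm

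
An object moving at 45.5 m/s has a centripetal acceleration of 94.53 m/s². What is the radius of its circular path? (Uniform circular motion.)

r = v²/a_c = 45.5²/94.53 = 21.9 m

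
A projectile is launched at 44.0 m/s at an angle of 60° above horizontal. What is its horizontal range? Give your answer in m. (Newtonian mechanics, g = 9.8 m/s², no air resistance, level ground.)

R = v₀² × sin(2θ) / g = 44.0² × sin(2 × 60°) / 9.8 = 1936.0 × 0.866025 / 9.8 = 171.1 m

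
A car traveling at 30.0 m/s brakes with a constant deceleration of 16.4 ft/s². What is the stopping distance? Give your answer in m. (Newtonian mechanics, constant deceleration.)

a = 16.4 ft/s² × 0.3048 = 4.99872 m/s²
d = v₀² / (2a) = 30.0² / (2 × 4.99872) = 900.0 / 9.99744 = 90.02 m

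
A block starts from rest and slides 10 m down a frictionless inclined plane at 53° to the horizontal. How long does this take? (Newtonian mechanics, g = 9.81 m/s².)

a = g sin(θ) = 9.81 × sin(53°) = 7.8346 m/s²
t = √(2d/a) = √(2 × 10 / 7.8346) = 1.6 s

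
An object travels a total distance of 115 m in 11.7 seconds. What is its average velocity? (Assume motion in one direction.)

v_avg = Δd / Δt = 115 / 11.7 = 9.83 m/s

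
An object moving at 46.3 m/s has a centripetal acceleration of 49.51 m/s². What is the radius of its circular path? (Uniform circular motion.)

r = v²/a_c = 46.3²/49.51 = 43.3 m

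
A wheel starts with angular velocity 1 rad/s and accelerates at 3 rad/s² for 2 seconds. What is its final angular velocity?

ω = ω₀ + αt = 1 + 3 × 2 = 7 rad/s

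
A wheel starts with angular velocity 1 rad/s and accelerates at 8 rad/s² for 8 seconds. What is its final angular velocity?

ω = ω₀ + αt = 1 + 8 × 8 = 65 rad/s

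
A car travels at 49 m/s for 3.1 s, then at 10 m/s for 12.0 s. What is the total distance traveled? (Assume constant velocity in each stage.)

d₁ = v₁t₁ = 49 × 3.1 = 151.9 m
d₂ = v₂t₂ = 10 × 12.0 = 120.0 m
d_total = 151.9 + 120.0 = 271.9 m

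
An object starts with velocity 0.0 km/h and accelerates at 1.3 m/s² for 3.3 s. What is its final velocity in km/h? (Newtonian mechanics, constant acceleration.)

v₀ = 0.0 km/h × 0.2777777777777778 = 0.0 m/s
v = v₀ + a × t = 0.0 + 1.3 × 3.3 = 4.29 m/s
v = 4.29 m/s / 0.2777777777777778 = 15.44 km/h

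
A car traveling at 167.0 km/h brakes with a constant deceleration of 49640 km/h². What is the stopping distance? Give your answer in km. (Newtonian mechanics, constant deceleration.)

v₀ = 167.0 km/h × 0.2777777777777778 = 46.3889 m/s
a = 49640 km/h² × 7.716049382716049e-05 = 3.83025 m/s²
d = v₀² / (2a) = 46.3889² / (2 × 3.83025) = 2151.93 / 7.6605 = 280.912 m
d = 280.912 m / 1000.0 = 0.2809 km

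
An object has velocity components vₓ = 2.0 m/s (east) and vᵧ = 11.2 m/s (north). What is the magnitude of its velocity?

|v| = √(vₓ² + vᵧ²) = √(2.0² + 11.2²) = √(129.44) = 11.38 m/s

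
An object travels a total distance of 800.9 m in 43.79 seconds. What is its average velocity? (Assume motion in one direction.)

v_avg = Δd / Δt = 800.9 / 43.79 = 18.29 m/s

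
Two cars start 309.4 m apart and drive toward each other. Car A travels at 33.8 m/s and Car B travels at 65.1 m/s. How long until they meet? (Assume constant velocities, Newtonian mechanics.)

Combined speed: v_combined = 33.8 + 65.1 = 98.9 m/s
Time to meet: t = d/v_combined = 309.4/98.9 = 3.13 s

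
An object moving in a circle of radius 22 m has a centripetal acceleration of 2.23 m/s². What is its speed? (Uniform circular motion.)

v = √(a_c × r) = √(2.23 × 22) = 7.0 m/s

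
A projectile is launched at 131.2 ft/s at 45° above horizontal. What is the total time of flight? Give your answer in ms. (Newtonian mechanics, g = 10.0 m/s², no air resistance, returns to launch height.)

v₀ = 131.2 ft/s × 0.3048 = 39.9898 m/s
T = 2 × v₀ × sin(θ) / g = 2 × 39.9898 × sin(45°) / 10.0 = 2 × 39.9898 × 0.707107 / 10.0 = 5.65541 s
T = 5.65541 s / 0.001 = 5655 ms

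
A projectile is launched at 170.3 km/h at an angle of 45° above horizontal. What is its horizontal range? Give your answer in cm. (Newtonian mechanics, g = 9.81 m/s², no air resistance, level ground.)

v₀ = 170.3 km/h × 0.2777777777777778 = 47.3056 m/s
R = v₀² × sin(2θ) / g = 47.3056² × sin(2 × 45°) / 9.81 = 2237.82 × 1.0 / 9.81 = 228.116 m
R = 228.116 m / 0.01 = 22810 cm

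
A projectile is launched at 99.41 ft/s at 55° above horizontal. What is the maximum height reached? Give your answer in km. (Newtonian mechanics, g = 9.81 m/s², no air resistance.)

v₀ = 99.41 ft/s × 0.3048 = 30.3002 m/s
H = v₀² × sin²(θ) / (2g) = 30.3002² × sin(55°)² / (2 × 9.81) = 918.102 × 0.67101 / 19.62 = 31.3994 m
H = 31.3994 m / 1000.0 = 0.0314 km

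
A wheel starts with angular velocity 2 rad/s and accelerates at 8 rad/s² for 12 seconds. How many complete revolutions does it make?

θ = ω₀t + ½αt² = 2×12 + ½×8×12² = 600.0 rad
Total revolutions = θ/(2π) = 600.0/(2π) = 95.49
Complete revolutions = ⌊95.49⌋ = 95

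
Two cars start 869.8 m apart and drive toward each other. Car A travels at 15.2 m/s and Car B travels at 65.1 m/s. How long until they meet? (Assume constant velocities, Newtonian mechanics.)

Combined speed: v_combined = 15.2 + 65.1 = 80.3 m/s
Time to meet: t = d/v_combined = 869.8/80.3 = 10.83 s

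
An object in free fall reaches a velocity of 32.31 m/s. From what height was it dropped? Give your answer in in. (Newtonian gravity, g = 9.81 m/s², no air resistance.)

h = v² / (2g) = 32.31² / (2 × 9.81) = 53.2078 m
h = 53.2078 m / 0.0254 = 2095 in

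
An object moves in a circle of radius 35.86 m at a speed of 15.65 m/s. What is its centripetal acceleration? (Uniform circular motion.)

a_c = v²/r = 15.65²/35.86 = 244.9225/35.86 = 6.83 m/s²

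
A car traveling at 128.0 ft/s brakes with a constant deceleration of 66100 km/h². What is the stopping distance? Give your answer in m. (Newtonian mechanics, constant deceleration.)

v₀ = 128.0 ft/s × 0.3048 = 39.0144 m/s
a = 66100 km/h² × 7.716049382716049e-05 = 5.10031 m/s²
d = v₀² / (2a) = 39.0144² / (2 × 5.10031) = 1522.12 / 10.2006 = 149.2 m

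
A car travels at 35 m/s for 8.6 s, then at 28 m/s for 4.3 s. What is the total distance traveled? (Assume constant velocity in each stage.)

d₁ = v₁t₁ = 35 × 8.6 = 301.0 m
d₂ = v₂t₂ = 28 × 4.3 = 120.4 m
d_total = 301.0 + 120.4 = 421.4 m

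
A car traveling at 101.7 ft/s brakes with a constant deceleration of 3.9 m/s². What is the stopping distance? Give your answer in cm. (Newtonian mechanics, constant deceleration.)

v₀ = 101.7 ft/s × 0.3048 = 30.9982 m/s
d = v₀² / (2a) = 30.9982² / (2 × 3.9) = 960.888 / 7.8 = 123.191 m
d = 123.191 m / 0.01 = 12320 cm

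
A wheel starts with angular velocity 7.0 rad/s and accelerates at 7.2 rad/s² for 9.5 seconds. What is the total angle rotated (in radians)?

θ = ω₀t + ½αt² = 7.0×9.5 + ½×7.2×9.5² = 391.4 rad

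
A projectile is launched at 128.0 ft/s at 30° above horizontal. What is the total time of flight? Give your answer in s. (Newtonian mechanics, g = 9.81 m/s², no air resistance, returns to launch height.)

v₀ = 128.0 ft/s × 0.3048 = 39.0144 m/s
T = 2 × v₀ × sin(θ) / g = 2 × 39.0144 × sin(30°) / 9.81 = 2 × 39.0144 × 0.5 / 9.81 = 3.977 s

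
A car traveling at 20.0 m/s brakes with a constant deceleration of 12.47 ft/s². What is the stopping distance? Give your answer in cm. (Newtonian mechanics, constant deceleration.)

a = 12.47 ft/s² × 0.3048 = 3.80086 m/s²
d = v₀² / (2a) = 20.0² / (2 × 3.80086) = 400.0 / 7.60172 = 52.6197 m
d = 52.6197 m / 0.01 = 5262 cm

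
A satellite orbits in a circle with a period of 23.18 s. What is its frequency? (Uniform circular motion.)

f = 1/T = 1/23.18 = 0.0431 Hz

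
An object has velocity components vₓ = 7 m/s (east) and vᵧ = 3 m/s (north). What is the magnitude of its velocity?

|v| = √(vₓ² + vᵧ²) = √(7² + 3²) = √(58) = 7.62 m/s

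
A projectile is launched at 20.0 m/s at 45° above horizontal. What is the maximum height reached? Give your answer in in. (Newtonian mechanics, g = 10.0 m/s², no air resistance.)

H = v₀² × sin²(θ) / (2g) = 20.0² × sin(45°)² / (2 × 10.0) = 400.0 × 0.5 / 20.0 = 10.0 m
H = 10.0 m / 0.0254 = 393.7 in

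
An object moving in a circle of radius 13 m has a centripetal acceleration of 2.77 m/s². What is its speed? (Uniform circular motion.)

v = √(a_c × r) = √(2.77 × 13) = 6.0 m/s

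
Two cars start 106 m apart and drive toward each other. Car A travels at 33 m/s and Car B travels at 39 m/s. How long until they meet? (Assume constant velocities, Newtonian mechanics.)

Combined speed: v_combined = 33 + 39 = 72 m/s
Time to meet: t = d/v_combined = 106/72 = 1.47 s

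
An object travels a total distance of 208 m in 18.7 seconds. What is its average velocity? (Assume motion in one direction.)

v_avg = Δd / Δt = 208 / 18.7 = 11.12 m/s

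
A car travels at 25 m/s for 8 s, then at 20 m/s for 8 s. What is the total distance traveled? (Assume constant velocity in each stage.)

d₁ = v₁t₁ = 25 × 8 = 200 m
d₂ = v₂t₂ = 20 × 8 = 160 m
d_total = 200 + 160 = 360 m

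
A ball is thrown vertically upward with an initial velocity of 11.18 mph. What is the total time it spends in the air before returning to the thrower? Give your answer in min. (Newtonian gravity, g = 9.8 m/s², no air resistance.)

v₀ = 11.18 mph × 0.44704 = 4.99791 m/s
t_total = 2 × v₀ / g = 2 × 4.99791 / 9.8 = 1.01998 s
t_total = 1.01998 s / 60.0 = 0.017 min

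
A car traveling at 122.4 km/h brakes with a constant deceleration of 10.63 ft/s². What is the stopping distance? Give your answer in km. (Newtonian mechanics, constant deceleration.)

v₀ = 122.4 km/h × 0.2777777777777778 = 34.0 m/s
a = 10.63 ft/s² × 0.3048 = 3.24002 m/s²
d = v₀² / (2a) = 34.0² / (2 × 3.24002) = 1156.0 / 6.48004 = 178.394 m
d = 178.394 m / 1000.0 = 0.1784 km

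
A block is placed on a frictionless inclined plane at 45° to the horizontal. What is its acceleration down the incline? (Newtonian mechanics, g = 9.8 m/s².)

a = g sin(θ) = 9.8 × sin(45°) = 9.8 × 0.7071 = 6.93 m/s²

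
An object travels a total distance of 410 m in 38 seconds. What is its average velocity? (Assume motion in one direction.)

v_avg = Δd / Δt = 410 / 38 = 10.79 m/s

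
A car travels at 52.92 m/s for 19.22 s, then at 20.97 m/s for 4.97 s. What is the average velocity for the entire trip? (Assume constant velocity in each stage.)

d₁ = v₁t₁ = 52.92 × 19.22 = 1017.1224 m
d₂ = v₂t₂ = 20.97 × 4.97 = 104.2209 m
d_total = 1121.3433 m, t_total = 24.19 s
v_avg = d_total/t_total = 1121.3433/24.19 = 46.36 m/s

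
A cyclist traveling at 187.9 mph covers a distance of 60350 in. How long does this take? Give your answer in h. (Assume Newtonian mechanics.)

d = 60350 in × 0.0254 = 1532.89 m
v = 187.9 mph × 0.44704 = 83.9988 m/s
t = d / v = 1532.89 / 83.9988 = 18.249 s
t = 18.249 s / 3600.0 = 0.005069 h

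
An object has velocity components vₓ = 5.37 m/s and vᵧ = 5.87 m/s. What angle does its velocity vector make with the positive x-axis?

θ = arctan(vᵧ/vₓ) = arctan(5.87/5.37) = 47.55°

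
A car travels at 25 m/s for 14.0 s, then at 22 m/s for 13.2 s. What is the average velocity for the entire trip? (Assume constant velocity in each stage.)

d₁ = v₁t₁ = 25 × 14.0 = 350.0 m
d₂ = v₂t₂ = 22 × 13.2 = 290.4 m
d_total = 640.4 m, t_total = 27.2 s
v_avg = d_total/t_total = 640.4/27.2 = 23.54 m/s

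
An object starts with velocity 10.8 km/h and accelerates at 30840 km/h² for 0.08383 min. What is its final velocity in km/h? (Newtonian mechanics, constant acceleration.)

v₀ = 10.8 km/h × 0.2777777777777778 = 3.0 m/s
a = 30840 km/h² × 7.716049382716049e-05 = 2.37963 m/s²
t = 0.08383 min × 60.0 = 5.0298 s
v = v₀ + a × t = 3.0 + 2.37963 × 5.0298 = 14.9691 m/s
v = 14.9691 m/s / 0.2777777777777778 = 53.89 km/h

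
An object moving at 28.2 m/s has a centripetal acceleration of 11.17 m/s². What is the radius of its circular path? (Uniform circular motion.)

r = v²/a_c = 28.2²/11.17 = 71.19 m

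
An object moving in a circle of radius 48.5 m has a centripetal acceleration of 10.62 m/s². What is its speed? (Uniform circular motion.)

v = √(a_c × r) = √(10.62 × 48.5) = 22.7 m/s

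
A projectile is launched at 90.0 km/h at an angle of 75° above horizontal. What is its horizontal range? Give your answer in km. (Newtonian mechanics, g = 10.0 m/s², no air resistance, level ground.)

v₀ = 90.0 km/h × 0.2777777777777778 = 25.0 m/s
R = v₀² × sin(2θ) / g = 25.0² × sin(2 × 75°) / 10.0 = 625.0 × 0.5 / 10.0 = 31.25 m
R = 31.25 m / 1000.0 = 0.03125 km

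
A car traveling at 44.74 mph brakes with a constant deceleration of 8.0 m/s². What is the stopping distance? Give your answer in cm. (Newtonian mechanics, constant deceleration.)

v₀ = 44.74 mph × 0.44704 = 20.0006 m/s
d = v₀² / (2a) = 20.0006² / (2 × 8.0) = 400.024 / 16.0 = 25.0015 m
d = 25.0015 m / 0.01 = 2500 cm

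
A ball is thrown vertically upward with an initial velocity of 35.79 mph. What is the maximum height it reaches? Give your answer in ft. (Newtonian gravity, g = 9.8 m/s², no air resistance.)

v₀ = 35.79 mph × 0.44704 = 15.9996 m/s
h_max = v₀² / (2g) = 15.9996² / (2 × 9.8) = 255.987 / 19.6 = 13.0606 m
h_max = 13.0606 m / 0.3048 = 42.85 ft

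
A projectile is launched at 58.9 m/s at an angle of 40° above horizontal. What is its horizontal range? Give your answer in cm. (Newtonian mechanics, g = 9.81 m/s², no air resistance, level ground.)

R = v₀² × sin(2θ) / g = 58.9² × sin(2 × 40°) / 9.81 = 3469.21 × 0.984808 / 9.81 = 348.268 m
R = 348.268 m / 0.01 = 34830 cm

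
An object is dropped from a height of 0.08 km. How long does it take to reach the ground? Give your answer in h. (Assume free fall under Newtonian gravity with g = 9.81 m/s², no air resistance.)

h = 0.08 km × 1000.0 = 80.0 m
t = √(2h/g) = √(2 × 80.0 / 9.81) = 4.03855 s
t = 4.03855 s / 3600.0 = 0.001122 h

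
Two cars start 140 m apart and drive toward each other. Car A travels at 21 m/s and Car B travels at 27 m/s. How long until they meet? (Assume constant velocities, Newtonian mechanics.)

Combined speed: v_combined = 21 + 27 = 48 m/s
Time to meet: t = d/v_combined = 140/48 = 2.92 s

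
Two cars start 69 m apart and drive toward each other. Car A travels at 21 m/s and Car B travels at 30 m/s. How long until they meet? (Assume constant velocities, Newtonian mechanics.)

Combined speed: v_combined = 21 + 30 = 51 m/s
Time to meet: t = d/v_combined = 69/51 = 1.35 s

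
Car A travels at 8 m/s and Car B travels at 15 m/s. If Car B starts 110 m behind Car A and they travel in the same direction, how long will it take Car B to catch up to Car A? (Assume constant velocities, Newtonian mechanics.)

Relative speed: v_rel = 15 - 8 = 7 m/s
Time to catch: t = d₀/v_rel = 110/7 = 15.71 s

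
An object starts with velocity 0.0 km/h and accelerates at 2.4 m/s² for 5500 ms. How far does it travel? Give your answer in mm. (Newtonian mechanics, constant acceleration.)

v₀ = 0.0 km/h × 0.2777777777777778 = 0.0 m/s
t = 5500 ms × 0.001 = 5.5 s
d = v₀ × t + ½ × a × t² = 0.0 × 5.5 + 0.5 × 2.4 × 5.5² = 36.3 m
d = 36.3 m / 0.001 = 36300 mm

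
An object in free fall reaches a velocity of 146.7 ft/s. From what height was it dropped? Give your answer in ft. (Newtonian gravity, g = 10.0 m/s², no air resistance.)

v = 146.7 ft/s × 0.3048 = 44.7142 m/s
h = v² / (2g) = 44.7142² / (2 × 10.0) = 99.968 m
h = 99.968 m / 0.3048 = 328.0 ft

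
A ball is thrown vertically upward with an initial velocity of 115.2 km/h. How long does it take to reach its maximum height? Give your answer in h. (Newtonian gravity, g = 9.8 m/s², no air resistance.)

v₀ = 115.2 km/h × 0.2777777777777778 = 32.0 m/s
t_up = v₀ / g = 32.0 / 9.8 = 3.26531 s
t_up = 3.26531 s / 3600.0 = 0.000907 h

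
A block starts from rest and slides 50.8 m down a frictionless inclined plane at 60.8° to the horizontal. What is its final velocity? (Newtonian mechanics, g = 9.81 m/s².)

a = g sin(θ) = 9.81 × sin(60.8°) = 8.5634 m/s²
v = √(2ad) = √(2 × 8.5634 × 50.8) = 29.5 m/s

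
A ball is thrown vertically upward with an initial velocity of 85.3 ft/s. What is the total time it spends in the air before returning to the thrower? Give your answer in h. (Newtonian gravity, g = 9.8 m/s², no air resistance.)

v₀ = 85.3 ft/s × 0.3048 = 25.9994 m/s
t_total = 2 × v₀ / g = 2 × 25.9994 / 9.8 = 5.306 s
t_total = 5.306 s / 3600.0 = 0.001474 h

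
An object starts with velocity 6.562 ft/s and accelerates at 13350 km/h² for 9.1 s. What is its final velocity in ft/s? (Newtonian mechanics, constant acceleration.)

v₀ = 6.562 ft/s × 0.3048 = 2.0001 m/s
a = 13350 km/h² × 7.716049382716049e-05 = 1.03009 m/s²
v = v₀ + a × t = 2.0001 + 1.03009 × 9.1 = 11.3739 m/s
v = 11.3739 m/s / 0.3048 = 37.32 ft/s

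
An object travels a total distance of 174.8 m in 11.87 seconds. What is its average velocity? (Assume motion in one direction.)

v_avg = Δd / Δt = 174.8 / 11.87 = 14.73 m/s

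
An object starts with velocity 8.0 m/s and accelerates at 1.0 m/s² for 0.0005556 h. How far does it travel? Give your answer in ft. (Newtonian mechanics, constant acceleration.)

t = 0.0005556 h × 3600.0 = 2.00016 s
d = v₀ × t + ½ × a × t² = 8.0 × 2.00016 + 0.5 × 1.0 × 2.00016² = 18.0016 m
d = 18.0016 m / 0.3048 = 59.06 ft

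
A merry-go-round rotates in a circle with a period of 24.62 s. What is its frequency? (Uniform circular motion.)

f = 1/T = 1/24.62 = 0.0406 Hz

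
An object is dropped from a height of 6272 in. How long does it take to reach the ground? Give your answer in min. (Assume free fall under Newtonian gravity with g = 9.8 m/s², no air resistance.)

h = 6272 in × 0.0254 = 159.309 m
t = √(2h/g) = √(2 × 159.309 / 9.8) = 5.70193 s
t = 5.70193 s / 60.0 = 0.09503 min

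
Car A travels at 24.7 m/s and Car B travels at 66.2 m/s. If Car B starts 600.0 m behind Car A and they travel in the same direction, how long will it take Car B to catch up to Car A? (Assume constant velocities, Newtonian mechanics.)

Relative speed: v_rel = 66.2 - 24.7 = 41.5 m/s
Time to catch: t = d₀/v_rel = 600.0/41.5 = 14.46 s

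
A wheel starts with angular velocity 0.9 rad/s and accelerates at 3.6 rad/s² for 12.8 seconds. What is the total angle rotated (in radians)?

θ = ω₀t + ½αt² = 0.9×12.8 + ½×3.6×12.8² = 306.43 rad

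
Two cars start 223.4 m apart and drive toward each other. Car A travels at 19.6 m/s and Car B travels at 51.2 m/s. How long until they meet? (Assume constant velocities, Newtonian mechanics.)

Combined speed: v_combined = 19.6 + 51.2 = 70.8 m/s
Time to meet: t = d/v_combined = 223.4/70.8 = 3.16 s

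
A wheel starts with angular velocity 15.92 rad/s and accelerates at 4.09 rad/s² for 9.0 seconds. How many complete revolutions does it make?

θ = ω₀t + ½αt² = 15.92×9.0 + ½×4.09×9.0² = 308.925 rad
Total revolutions = θ/(2π) = 308.925/(2π) = 49.17
Complete revolutions = ⌊49.17⌋ = 49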